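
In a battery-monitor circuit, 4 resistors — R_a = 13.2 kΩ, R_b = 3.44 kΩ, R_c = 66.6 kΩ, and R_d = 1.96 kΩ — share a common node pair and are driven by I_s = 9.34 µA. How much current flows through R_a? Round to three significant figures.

I ≈ 0.794 µA

Total conductance ΣG = 1/13.2 + 1/3.44 + 1/66.6 + 1/1.96 = 0.8917 (units of 1/kΩ).
By the current-divider rule, I = I_s · G_k/ΣG = 9.34 × 0.08496 = 0.7935 µA.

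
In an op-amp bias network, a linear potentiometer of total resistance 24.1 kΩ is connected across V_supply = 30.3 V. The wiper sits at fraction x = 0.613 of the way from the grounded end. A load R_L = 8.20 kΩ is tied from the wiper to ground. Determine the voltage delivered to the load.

V_out ≈ 10.9 V

The pot divides into 9.327 kΩ above the wiper and 14.77 kΩ below.
Lower segment in parallel with the load: 14.77 ‖ 8.20 = 5.273 kΩ.
Then V_out = V_supply · 5.273/(9.327 + 5.273) = 10.94 V.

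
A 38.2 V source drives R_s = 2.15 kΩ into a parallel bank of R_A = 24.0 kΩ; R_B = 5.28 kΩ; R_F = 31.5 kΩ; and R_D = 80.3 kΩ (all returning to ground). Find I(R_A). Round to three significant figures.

I ≈ 1.00 mA

Combine the parallel branches: R_p = (1/24.0 + 1/5.28 + 1/31.5 + 1/80.3)⁻¹ = 3.633 kΩ.
Node voltage V_A = V_CC · R_p/(R_s + R_p) = 38.2 × 0.6282 = 24.00 V.
I(R_A) = V_A / R_A = 24.00/24.0 = 0.9999 mA.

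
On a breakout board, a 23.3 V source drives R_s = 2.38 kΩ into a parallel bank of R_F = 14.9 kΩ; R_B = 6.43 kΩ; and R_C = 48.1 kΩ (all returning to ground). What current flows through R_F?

Combine the parallel branches: R_p = (1/14.9 + 1/6.43 + 1/48.1)⁻¹ = 4.108 kΩ.
V_A by voltage divider: V_A = 23.3 × 4.108/(2.38 + 4.108) = 14.75 V.
Branch current I = V_A/R_F = 14.75/14.9 = 0.9901 mA.
(Equivalently: I_total = 3.591 mA, then current-divider fraction G_k/ΣG = 0.2757.)

I ≈ 0.990 mA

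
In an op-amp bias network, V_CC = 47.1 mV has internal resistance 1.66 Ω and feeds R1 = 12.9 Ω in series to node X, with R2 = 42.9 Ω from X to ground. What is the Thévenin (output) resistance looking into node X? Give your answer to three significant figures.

R1' = 1.66 + 12.9 = 14.56 Ω (source resistance + R1).
Zeroing V_CC shorts the top of R1' to ground, so R_th = R1' ‖ R2 = 10.87 Ω.

R_th ≈ 10.9 Ω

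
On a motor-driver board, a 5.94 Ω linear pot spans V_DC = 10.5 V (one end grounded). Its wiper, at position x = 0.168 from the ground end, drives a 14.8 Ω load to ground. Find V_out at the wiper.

Lower segment x·R_p = 0.9979 Ω; upper segment (1−x)·R_p = 4.942 Ω.
R_L loads the lower segment: effective lower R = 0.9349 Ω.
Loaded-divider output: V_out = 10.5 × 0.1591 = 1.670 V.
(Unloaded: V_out = x·V_DC = 1.76 V.)

V_out ≈ 1.67 V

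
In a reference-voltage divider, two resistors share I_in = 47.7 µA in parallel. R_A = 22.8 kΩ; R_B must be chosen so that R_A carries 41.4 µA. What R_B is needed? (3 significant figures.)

R_B ≈ 150 kΩ

The fraction through R_A equals R_B/(R_A+R_B).
With f = 0.8679, R_B = R_A · f/(1−f) = 22.8 × 6.571 = 149.8 kΩ.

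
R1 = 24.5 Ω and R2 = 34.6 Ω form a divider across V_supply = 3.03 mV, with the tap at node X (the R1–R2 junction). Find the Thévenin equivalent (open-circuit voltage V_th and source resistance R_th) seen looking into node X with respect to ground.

V_th ≈ 1.77 mV, R_th ≈ 14.3 Ω

With X open, the divider is unloaded: V_th = 3.03 × 34.6/59.10 = 1.774 mV.
With V_supply suppressed (replaced by a short), R_th = R1 ‖ R2 = (24.50 × 34.6)/(24.50 + 34.6) = 14.34 Ω.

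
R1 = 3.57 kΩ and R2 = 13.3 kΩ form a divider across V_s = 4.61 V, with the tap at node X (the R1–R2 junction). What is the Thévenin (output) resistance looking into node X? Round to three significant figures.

R_th ≈ 2.81 kΩ

Zeroing V_s shorts the top of R1 to ground, so R_th = R1 ‖ R2 = 2.815 kΩ.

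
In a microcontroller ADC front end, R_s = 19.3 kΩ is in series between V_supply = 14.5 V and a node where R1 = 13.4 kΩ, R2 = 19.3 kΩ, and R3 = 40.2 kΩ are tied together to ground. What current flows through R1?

Parallel bank: R_p = 1/(1/13.4 + 1/19.3 + 1/40.2) = 6.609 kΩ.
Node voltage V_A = V_supply · R_p/(R_s + R_p) = 14.5 × 0.2551 = 3.699 V.
I(R1) = V_A / R1 = 3.699/13.4 = 0.2760 mA.
(Equivalently: I_total = 0.5597 mA, then current-divider fraction G_k/ΣG = 0.4932.)

I ≈ 0.276 mA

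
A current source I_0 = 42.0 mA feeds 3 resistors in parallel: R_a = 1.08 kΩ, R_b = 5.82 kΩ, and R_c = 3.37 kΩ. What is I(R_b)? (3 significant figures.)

Total conductance ΣG = 1/1.08 + 1/5.82 + 1/3.37 = 1.394 (units of 1/kΩ).
R_b takes the fraction G_k/ΣG = 0.1718/1.394 = 0.1232, so I = 42.0 × 0.1232 = 5.175 mA.

I ≈ 5.18 mA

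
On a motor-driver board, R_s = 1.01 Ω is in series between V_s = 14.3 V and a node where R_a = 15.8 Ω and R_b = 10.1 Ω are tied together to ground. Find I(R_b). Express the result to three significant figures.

I ≈ 1.22 A

Parallel bank: R_p = 1/(1/15.8 + 1/10.1) = 6.161 Ω.
V_A = 14.3 × 6.161/7.171 = 12.29 V.
I(R_b) = V_A / R_b = 12.29/10.1 = 1.216 A.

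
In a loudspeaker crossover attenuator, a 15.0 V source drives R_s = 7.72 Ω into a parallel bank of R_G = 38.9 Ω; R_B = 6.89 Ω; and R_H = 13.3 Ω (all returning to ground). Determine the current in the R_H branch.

Combine the parallel branches: R_p = (1/38.9 + 1/6.89 + 1/13.3)⁻¹ = 4.064 Ω.
V_A by voltage divider: V_A = 15.0 × 4.064/(7.72 + 4.064) = 5.174 V.
I(R_H) = V_A / R_H = 5.174/13.3 = 0.3890 A.

I ≈ 0.389 A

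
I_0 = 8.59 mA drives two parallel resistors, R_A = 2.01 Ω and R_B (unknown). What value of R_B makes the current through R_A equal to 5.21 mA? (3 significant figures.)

R_B ≈ 3.10 Ω

The fraction through R_A equals R_B/(R_A+R_B).
With f = 0.6065, R_B = R_A · f/(1−f) = 2.01 × 1.541 = 3.098 Ω.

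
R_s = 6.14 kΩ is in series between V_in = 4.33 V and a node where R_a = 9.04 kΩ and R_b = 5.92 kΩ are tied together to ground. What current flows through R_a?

Equivalent of the parallel group: R_p = 3.577 kΩ.
Node voltage V_A = V_in · R_p/(R_s + R_p) = 4.33 × 0.3681 = 1.594 V.
Branch current I = V_A/R_a = 1.594/9.04 = 0.1763 mA.

I ≈ 0.176 mA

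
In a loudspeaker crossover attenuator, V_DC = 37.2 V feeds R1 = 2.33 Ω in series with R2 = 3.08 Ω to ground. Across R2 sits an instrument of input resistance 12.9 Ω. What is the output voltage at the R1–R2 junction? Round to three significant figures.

V_out ≈ 19.2 V

The load sits in parallel with R2, giving an effective lower resistance R2' = R2·R_L/(R2+R_L) = 2.486 Ω.
Then V_out = V_DC · R2'/(R1 + R2') = 37.2 × 2.486/4.816 = 19.20 V.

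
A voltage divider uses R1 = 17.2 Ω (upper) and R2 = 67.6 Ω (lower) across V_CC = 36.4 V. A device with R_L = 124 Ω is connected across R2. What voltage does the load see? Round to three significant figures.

The load sits in parallel with R2, giving an effective lower resistance R2' = R2·R_L/(R2+R_L) = 43.75 Ω.
Voltage divider with the loaded lower leg: V_out = 36.4 × 43.75/(17.2 + 43.75) = 36.4 × 0.7178 = 26.13 V.
(Unloaded it would be 29.0 V; the load pulls it down.)

V_out ≈ 26.1 V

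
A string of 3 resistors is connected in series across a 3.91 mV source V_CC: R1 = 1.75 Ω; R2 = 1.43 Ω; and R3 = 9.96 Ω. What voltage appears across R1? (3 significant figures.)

V ≈ 0.521 mV

Total series resistance ΣR = 1.75 + 1.43 + 9.96 = 13.14 Ω.
V = V_CC · R/ΣR = 3.91 × 0.1332 = 0.5207 mV.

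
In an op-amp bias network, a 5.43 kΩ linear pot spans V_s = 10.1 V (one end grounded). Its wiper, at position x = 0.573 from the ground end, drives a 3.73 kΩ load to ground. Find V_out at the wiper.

Split the track: R_lower = x·R_p = 3.111 kΩ, R_upper = (1−x)·R_p = 2.319 kΩ.
Lower segment in parallel with the load: 3.111 ‖ 3.73 = 1.696 kΩ.
Then V_out = V_s · 1.696/(2.319 + 1.696) = 4.267 V.

V_out ≈ 4.27 V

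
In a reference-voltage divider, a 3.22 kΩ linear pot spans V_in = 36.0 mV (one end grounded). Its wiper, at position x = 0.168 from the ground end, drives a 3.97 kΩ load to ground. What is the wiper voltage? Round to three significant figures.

Split the track: R_lower = x·R_p = 0.5410 kΩ, R_upper = (1−x)·R_p = 2.679 kΩ.
(x·R_p) ‖ R_L = 0.4761 kΩ.
V_out = 36.0 × 0.4761/(2.679 + 0.4761) = 5.432 mV.
(Unloaded: V_out = x·V_in = 6.05 mV.)

V_out ≈ 5.43 mV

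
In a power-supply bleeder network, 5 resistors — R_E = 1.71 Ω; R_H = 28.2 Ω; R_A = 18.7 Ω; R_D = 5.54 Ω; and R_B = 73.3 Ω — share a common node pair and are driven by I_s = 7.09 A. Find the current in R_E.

Total conductance ΣG = 1/1.71 + 1/28.2 + 1/18.7 + 1/5.54 + 1/73.3 = 0.8679 (units of 1/Ω).
Current divider: I(R_E) = I_s · G_k/ΣG = 7.09 × (0.5848/0.8679) = 7.09 × 0.6738 = 4.777 A.

I ≈ 4.78 A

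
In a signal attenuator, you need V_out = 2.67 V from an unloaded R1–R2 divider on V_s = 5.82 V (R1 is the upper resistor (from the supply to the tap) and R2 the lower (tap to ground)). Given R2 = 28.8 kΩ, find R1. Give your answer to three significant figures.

R1 ≈ 34.0 kΩ

Required fraction k = V_out/V_s = 0.4588.
R1 = R2·(1/k − 1) = 28.8 × 1.180 = 33.98 kΩ.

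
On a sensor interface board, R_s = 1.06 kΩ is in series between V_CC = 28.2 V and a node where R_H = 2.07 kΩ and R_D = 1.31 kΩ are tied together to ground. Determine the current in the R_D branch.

Combine the parallel branches: R_p = (1/2.07 + 1/1.31)⁻¹ = 0.8023 kΩ.
V_A by voltage divider: V_A = 28.2 × 0.8023/(1.06 + 0.8023) = 12.15 V.
I(R_D) = V_A / R_D = 12.15/1.31 = 9.274 mA.

I ≈ 9.27 mA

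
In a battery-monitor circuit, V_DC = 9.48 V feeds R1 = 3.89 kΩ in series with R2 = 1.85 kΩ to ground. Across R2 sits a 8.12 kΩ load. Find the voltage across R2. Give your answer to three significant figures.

R2 ‖ R_L = (1.85 × 8.12)/(1.85 + 8.12) = 1.507 kΩ.
Then V_out = V_DC · R2'/(R1 + R2') = 9.48 × 1.507/5.397 = 2.647 V.
(Unloaded it would be 3.06 V; the load pulls it down.)

V_out ≈ 2.65 V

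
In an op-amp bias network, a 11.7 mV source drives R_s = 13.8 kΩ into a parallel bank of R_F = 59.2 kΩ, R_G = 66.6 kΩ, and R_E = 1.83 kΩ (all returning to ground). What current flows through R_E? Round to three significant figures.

Equivalent of the parallel group: R_p = 1.729 kΩ.
V_A = 11.7 × 1.729/15.53 = 1.303 mV.
Branch current I = V_A/R_E = 1.303/1.83 = 0.7119 µA.

I ≈ 0.712 µA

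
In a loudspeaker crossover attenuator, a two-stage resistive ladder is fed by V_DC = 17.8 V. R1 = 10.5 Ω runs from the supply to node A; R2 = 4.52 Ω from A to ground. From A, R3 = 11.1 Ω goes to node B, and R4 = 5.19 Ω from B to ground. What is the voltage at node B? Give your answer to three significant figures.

V_B ≈ 1.43 V

Node A sees R2 in parallel with the series input of stage 2, R3 + R4 = 16.29 Ω.
Effective lower resistance at A: R2 ‖ 16.29 = 3.538 Ω.
First divider: V_A = V_DC · 3.538/(10.5 + 3.538) = 4.486 V.
V_B = V_A × 0.3186 = 1.429 V.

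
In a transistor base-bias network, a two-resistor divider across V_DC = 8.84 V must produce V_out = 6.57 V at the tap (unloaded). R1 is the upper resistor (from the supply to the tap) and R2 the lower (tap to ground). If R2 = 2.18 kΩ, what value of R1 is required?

R1 ≈ 0.753 kΩ

Required fraction k = V_out/V_DC = 0.7432.
R1 = R2·(1/k − 1) = 2.18 × 0.3455 = 0.7532 kΩ.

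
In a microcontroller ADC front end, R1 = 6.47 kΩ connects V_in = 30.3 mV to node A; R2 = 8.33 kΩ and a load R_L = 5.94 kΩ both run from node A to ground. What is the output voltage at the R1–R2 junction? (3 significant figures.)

V_out ≈ 10.6 mV

First combine the lower leg with the load: R2 ‖ R_L = 3.467 kΩ.
Voltage divider with the loaded lower leg: V_out = 30.3 × 3.467/(6.47 + 3.467) = 30.3 × 0.3489 = 10.57 mV.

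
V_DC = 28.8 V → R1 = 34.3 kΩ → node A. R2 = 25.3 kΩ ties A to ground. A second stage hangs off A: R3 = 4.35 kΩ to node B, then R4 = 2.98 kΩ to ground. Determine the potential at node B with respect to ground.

V_B ≈ 1.66 V

Node A sees R2 in parallel with the series input of stage 2, R3 + R4 = 7.330 kΩ.
R2 ‖ (R3+R4) = 5.683 kΩ.
First divider: V_A = V_DC · 5.683/(34.3 + 5.683) = 4.094 V.
Stage 2 is unloaded, so V_B = V_A · R4/(R3+R4) = 4.094 × 2.98/7.330 = 1.664 V.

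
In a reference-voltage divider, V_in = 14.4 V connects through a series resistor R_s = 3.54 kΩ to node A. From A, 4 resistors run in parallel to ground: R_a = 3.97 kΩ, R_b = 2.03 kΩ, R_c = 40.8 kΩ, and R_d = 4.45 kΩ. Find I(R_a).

Combine the parallel branches: R_p = (1/3.97 + 1/2.03 + 1/40.8 + 1/4.45)⁻¹ = 1.006 kΩ.
V_A = 14.4 × 1.006/4.546 = 3.187 V.
Branch current I = V_A/R_a = 3.187/3.97 = 0.8029 mA.
(Equivalently: I_total = 3.167 mA, then current-divider fraction G_k/ΣG = 0.2535.)

I ≈ 0.803 mA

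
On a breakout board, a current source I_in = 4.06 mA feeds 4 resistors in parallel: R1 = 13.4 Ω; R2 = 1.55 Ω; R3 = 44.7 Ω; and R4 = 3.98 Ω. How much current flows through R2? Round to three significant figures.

ΣG = 1/13.4 + 1/1.55 + 1/44.7 + 1/3.98 = 0.9934.
Current divider: I(R2) = I_in · G_k/ΣG = 4.06 × (0.6452/0.9934) = 4.06 × 0.6494 = 2.637 mA.

I ≈ 2.64 mA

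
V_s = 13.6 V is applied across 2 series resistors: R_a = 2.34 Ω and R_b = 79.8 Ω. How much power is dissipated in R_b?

The common current is I = 13.6/82.14 = 0.1656 A.
V(R_b) = I·R = 13.21 V; P = V·I = 13.21 × 0.1656 = 2.188 W.

P ≈ 2.19 W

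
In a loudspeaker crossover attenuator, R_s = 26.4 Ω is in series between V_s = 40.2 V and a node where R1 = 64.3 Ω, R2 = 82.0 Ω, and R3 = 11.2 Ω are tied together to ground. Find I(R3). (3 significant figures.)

I ≈ 0.878 A

Equivalent of the parallel group: R_p = 8.545 Ω.
V_A = 40.2 × 8.545/34.94 = 9.830 V.
Branch current I = V_A/R3 = 9.830/11.2 = 0.8776 A.
(Equivalently: I_total = 1.150 A, then current-divider fraction G_k/ΣG = 0.7629.)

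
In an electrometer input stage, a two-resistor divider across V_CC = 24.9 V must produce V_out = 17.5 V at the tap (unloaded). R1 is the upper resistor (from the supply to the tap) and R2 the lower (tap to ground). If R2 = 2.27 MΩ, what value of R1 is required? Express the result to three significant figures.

Required fraction k = V_out/V_CC = 0.7028.
So R1 = R2 · (V_CC/V_out − 1) = 2.27 × (24.9/17.5 − 1) = 2.27 × 0.4229 = 0.9599 MΩ.

R1 ≈ 0.960 MΩ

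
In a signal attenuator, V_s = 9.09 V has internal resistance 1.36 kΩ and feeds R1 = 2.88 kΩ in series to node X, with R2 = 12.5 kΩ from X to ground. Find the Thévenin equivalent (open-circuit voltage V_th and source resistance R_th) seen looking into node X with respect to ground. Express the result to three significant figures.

R1' = 1.36 + 2.88 = 4.240 kΩ (source resistance + R1).
With X open, the divider is unloaded: V_th = 9.09 × 12.5/16.74 = 6.788 V.
With V_s suppressed (replaced by a short), R_th = R1' ‖ R2 = (4.240 × 12.5)/(4.240 + 12.5) = 3.166 kΩ.

V_th ≈ 6.79 V, R_th ≈ 3.17 kΩ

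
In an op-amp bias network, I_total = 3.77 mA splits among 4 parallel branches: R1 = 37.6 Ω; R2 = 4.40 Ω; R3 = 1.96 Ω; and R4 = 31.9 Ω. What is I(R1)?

I ≈ 0.126 mA

ΣG = 1/37.6 + 1/4.40 + 1/1.96 + 1/31.9 = 0.7954.
R1 takes the fraction G_k/ΣG = 0.02660/0.7954 = 0.03344, so I = 3.77 × 0.03344 = 0.1261 mA.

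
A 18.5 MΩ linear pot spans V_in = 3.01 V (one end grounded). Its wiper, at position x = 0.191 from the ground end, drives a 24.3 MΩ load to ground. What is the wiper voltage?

V_out ≈ 0.514 V

Split the track: R_lower = x·R_p = 3.534 MΩ, R_upper = (1−x)·R_p = 14.97 MΩ.
Lower segment in parallel with the load: 3.534 ‖ 24.3 = 3.085 MΩ.
Then V_out = V_in · 3.085/(14.97 + 3.085) = 0.5144 V.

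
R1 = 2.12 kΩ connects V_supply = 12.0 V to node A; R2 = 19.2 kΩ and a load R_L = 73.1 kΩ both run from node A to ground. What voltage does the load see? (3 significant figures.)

V_out ≈ 10.5 V

The load sits in parallel with R2, giving an effective lower resistance R2' = R2·R_L/(R2+R_L) = 15.21 kΩ.
Voltage divider with the loaded lower leg: V_out = 12.0 × 15.21/(2.12 + 15.21) = 12.0 × 0.8776 = 10.53 V.
(Unloaded it would be 10.8 V; the load pulls it down.)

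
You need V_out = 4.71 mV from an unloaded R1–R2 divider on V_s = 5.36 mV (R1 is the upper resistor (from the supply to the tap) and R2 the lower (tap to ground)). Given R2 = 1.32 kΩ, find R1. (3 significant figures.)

V_out/V_s = R2/(R1+R2) = 0.8787.
R1 = R2·(1/k − 1) = 1.32 × 0.1380 = 0.1822 kΩ.

R1 ≈ 0.182 kΩ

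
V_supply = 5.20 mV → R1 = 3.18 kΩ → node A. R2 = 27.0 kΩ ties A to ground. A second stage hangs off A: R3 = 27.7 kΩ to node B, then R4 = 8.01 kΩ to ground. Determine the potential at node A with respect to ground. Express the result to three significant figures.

Node A sees R2 in parallel with the series input of stage 2, R3 + R4 = 35.71 kΩ.
R2 ‖ (R3+R4) = 15.38 kΩ.
V_A = 5.20 × 15.38/(3.18 + 15.38) = 4.309 mV.

V_A ≈ 4.31 mV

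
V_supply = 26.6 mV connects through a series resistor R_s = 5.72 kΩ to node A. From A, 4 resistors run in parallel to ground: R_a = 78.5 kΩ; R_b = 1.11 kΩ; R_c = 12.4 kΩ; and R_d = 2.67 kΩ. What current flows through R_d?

Parallel bank: R_p = 1/(1/78.5 + 1/1.11 + 1/12.4 + 1/2.67) = 0.7306 kΩ.
Node voltage V_A = V_supply · R_p/(R_s + R_p) = 26.6 × 0.1133 = 3.013 mV.
Branch current I = V_A/R_d = 3.013/2.67 = 1.128 µA.

I ≈ 1.13 µA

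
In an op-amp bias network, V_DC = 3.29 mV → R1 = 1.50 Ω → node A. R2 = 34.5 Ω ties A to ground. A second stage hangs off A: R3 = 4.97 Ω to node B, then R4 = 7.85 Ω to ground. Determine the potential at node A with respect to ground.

Looking into the second stage from A: R3 + R4 = 12.82 Ω appears in parallel with R2.
Effective lower resistance at A: R2 ‖ 12.82 = 9.347 Ω.
V_A = 3.29 × 9.347/(1.50 + 9.347) = 2.835 mV.

V_A ≈ 2.84 mV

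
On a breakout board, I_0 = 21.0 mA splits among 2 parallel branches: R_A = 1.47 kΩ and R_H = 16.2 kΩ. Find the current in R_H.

I ≈ 1.75 mA

With just two branches, the current splits inversely with resistance.
I(R_H) = 21.0 × 1.47/(1.47 + 16.2) = 21.0 × 0.08319 = 1.747 mA.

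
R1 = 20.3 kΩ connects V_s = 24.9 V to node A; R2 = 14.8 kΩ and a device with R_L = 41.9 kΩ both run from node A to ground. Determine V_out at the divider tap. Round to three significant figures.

The load sits in parallel with R2, giving an effective lower resistance R2' = R2·R_L/(R2+R_L) = 10.94 kΩ.
Voltage divider with the loaded lower leg: V_out = 24.9 × 10.94/(20.3 + 10.94) = 24.9 × 0.3501 = 8.718 V.

V_out ≈ 8.72 V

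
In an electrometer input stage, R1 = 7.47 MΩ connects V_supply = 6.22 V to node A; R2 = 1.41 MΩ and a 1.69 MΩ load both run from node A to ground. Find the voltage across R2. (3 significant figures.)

The load sits in parallel with R2, giving an effective lower resistance R2' = R2·R_L/(R2+R_L) = 0.7687 MΩ.
Then V_out = V_supply · R2'/(R1 + R2') = 6.22 × 0.7687/8.239 = 0.5803 V.
(Unloaded it would be 0.988 V; the load pulls it down.)

V_out ≈ 0.580 V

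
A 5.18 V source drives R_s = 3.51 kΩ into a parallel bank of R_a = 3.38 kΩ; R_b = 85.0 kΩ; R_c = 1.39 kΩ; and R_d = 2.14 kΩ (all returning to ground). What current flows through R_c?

I ≈ 0.597 mA

Parallel bank: R_p = 1/(1/3.38 + 1/85.0 + 1/1.39 + 1/2.14) = 0.6692 kΩ.
Node voltage V_A = V_in · R_p/(R_s + R_p) = 5.18 × 0.1601 = 0.8294 V.
I(R_c) = V_A / R_c = 0.8294/1.39 = 0.5967 mA.
(Equivalently: I_total = 1.239 mA, then current-divider fraction G_k/ΣG = 0.4814.)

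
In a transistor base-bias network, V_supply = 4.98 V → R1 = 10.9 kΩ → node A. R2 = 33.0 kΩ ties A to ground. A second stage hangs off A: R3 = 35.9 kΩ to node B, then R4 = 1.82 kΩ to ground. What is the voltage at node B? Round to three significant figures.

V_B ≈ 0.148 V

Node A sees R2 in parallel with the series input of stage 2, R3 + R4 = 37.72 kΩ.
Effective lower resistance at A: R2 ‖ 37.72 = 17.60 kΩ.
First divider: V_A = V_supply · 17.60/(10.9 + 17.60) = 3.075 V.
Stage 2 is unloaded, so V_B = V_A · R4/(R3+R4) = 3.075 × 1.82/37.72 = 0.1484 V.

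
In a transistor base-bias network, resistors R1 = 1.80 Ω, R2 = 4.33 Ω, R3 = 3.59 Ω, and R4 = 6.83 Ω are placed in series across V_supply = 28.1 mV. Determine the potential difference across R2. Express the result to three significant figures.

ΣR = 1.80 + 4.33 + 3.59 + 6.83 = 16.55 Ω.
V = V_supply · R/ΣR = 28.1 × 0.2616 = 7.352 mV.

V ≈ 7.35 mV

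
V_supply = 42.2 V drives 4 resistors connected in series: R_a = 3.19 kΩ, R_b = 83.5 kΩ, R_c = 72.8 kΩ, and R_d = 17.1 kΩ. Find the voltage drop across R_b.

V ≈ 20.0 V

Total series resistance ΣR = 3.19 + 83.5 + 72.8 + 17.1 = 176.6 kΩ.
By the voltage-divider rule, V = 42.2 × 83.50/176.6 = 19.95 V.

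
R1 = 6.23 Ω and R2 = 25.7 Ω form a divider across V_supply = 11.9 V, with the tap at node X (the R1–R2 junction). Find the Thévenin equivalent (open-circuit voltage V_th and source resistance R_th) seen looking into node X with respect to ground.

With X open, the divider is unloaded: V_th = 11.9 × 25.7/31.93 = 9.578 V.
Looking into X with the source shorted: R_th = R1·R2/(R1+R2) = 6.230 × 25.7/31.93 = 5.014 Ω.

V_th ≈ 9.58 V, R_th ≈ 5.01 Ω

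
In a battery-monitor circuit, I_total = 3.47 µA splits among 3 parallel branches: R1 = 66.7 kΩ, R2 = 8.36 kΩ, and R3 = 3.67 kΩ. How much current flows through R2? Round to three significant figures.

Total conductance ΣG = 1/66.7 + 1/8.36 + 1/3.67 = 0.4071 (units of 1/kΩ).
R2 takes the fraction G_k/ΣG = 0.1196/0.4071 = 0.2938, so I = 3.47 × 0.2938 = 1.020 µA.

I ≈ 1.02 µA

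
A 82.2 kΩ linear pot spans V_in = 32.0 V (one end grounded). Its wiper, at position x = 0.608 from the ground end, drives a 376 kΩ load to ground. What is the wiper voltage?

V_out ≈ 18.5 V

Lower segment x·R_p = 49.98 kΩ; upper segment (1−x)·R_p = 32.22 kΩ.
Lower segment in parallel with the load: 49.98 ‖ 376 = 44.11 kΩ.
Then V_out = V_in · 44.11/(32.22 + 44.11) = 18.49 V.
(Unloaded: V_out = x·V_in = 19.5 V.)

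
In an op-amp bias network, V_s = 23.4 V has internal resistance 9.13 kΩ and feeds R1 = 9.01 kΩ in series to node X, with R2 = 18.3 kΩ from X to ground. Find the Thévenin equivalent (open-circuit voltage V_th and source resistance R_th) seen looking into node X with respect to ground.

V_th ≈ 11.8 V, R_th ≈ 9.11 kΩ

R1' = 9.13 + 9.01 = 18.14 kΩ (source resistance + R1).
With X open, the divider is unloaded: V_th = 23.4 × 18.3/36.44 = 11.75 V.
Zeroing V_s shorts the top of R1' to ground, so R_th = R1' ‖ R2 = 9.110 kΩ.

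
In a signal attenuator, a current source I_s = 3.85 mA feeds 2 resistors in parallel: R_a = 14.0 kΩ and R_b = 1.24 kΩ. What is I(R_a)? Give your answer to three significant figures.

Two-branch current divider: I_k = I_s · R_other/(R_1 + R_2).
So I = 3.85 × 1.24/15.24 = 0.3133 mA.

I ≈ 0.313 mA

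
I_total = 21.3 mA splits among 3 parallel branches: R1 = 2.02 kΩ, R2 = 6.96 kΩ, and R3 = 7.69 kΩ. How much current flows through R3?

I ≈ 3.60 mA

Total conductance ΣG = 1/2.02 + 1/6.96 + 1/7.69 = 0.7688 (units of 1/kΩ).
R3 takes the fraction G_k/ΣG = 0.1300/0.7688 = 0.1692, so I = 21.3 × 0.1692 = 3.603 mA.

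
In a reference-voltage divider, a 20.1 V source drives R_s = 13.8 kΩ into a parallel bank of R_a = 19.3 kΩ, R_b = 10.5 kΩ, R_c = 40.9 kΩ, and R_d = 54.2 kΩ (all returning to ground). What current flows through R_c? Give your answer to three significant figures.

I ≈ 0.136 mA

Equivalent of the parallel group: R_p = 5.264 kΩ.
Node voltage V_A = V_DC · R_p/(R_s + R_p) = 20.1 × 0.2761 = 5.550 V.
I(R_c) = V_A / R_c = 5.550/40.9 = 0.1357 mA.
(Equivalently: I_total = 1.054 mA, then current-divider fraction G_k/ΣG = 0.1287.)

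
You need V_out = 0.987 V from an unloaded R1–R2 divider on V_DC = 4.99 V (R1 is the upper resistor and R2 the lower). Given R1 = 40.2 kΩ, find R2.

Required fraction k = V_out/V_DC = 0.1978.
So R2 = R1 · V_out/(V_DC − V_out) = 40.2 × 0.987/(4.99 − 0.987) = 40.2 × 0.2466 = 9.912 kΩ.

R2 ≈ 9.91 kΩ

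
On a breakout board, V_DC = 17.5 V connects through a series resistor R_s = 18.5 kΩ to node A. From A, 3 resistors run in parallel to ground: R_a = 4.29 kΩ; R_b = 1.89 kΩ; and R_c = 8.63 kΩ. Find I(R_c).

I ≈ 0.118 mA

Combine the parallel branches: R_p = (1/4.29 + 1/1.89 + 1/8.63)⁻¹ = 1.139 kΩ.
V_A by voltage divider: V_A = 17.5 × 1.139/(18.5 + 1.139) = 1.015 V.
Branch current I = V_A/R_c = 1.015/8.63 = 0.1176 mA.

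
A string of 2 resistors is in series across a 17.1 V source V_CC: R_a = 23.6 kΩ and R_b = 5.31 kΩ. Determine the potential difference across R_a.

Total series resistance ΣR = 23.6 + 5.31 = 28.91 kΩ.
Voltage divider: V = V_CC · (23.60 / 28.91) = 17.1 × 0.8163 = 13.96 V.

V ≈ 14.0 V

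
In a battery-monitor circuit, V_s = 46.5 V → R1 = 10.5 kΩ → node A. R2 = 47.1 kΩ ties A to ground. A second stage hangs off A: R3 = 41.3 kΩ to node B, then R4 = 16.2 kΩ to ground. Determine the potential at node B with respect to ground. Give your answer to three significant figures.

V_B ≈ 9.32 V

Looking into the second stage from A: R3 + R4 = 57.50 kΩ appears in parallel with R2.
Effective lower resistance at A: R2 ‖ 57.50 = 25.89 kΩ.
So V_A = 46.5 × 0.7115 = 33.08 V.
Then the unloaded second divider: V_B = V_A × R4/(R3+R4) = 33.08 × 0.2817 = 9.321 V.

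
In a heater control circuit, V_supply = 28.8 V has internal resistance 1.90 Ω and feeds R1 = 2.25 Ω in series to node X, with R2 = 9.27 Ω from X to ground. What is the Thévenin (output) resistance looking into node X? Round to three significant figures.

R_th ≈ 2.87 Ω

R1' = 1.90 + 2.25 = 4.150 Ω (source resistance + R1).
Zeroing V_supply shorts the top of R1' to ground, so R_th = R1' ‖ R2 = 2.867 Ω.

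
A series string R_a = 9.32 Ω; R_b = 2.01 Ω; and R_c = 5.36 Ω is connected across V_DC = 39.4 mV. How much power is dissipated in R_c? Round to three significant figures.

Series current I = V_DC/ΣR = 39.4/16.69 = 2.361 mA.
P(R_c) = I²·R_c = (2.361)² × 5.36 = 29.87 µW.

P ≈ 29.9 µW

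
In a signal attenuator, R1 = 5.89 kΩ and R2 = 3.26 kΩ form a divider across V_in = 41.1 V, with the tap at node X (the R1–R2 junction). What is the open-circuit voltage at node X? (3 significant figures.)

V_th is the unloaded tap voltage: V_in · R2/(R1+R2) = 41.1 × 0.3563 = 14.64 V.

V_th ≈ 14.6 V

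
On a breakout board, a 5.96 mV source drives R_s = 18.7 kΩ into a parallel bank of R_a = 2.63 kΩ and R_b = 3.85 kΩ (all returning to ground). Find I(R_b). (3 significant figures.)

I ≈ 0.119 µA

Combine the parallel branches: R_p = (1/2.63 + 1/3.85)⁻¹ = 1.563 kΩ.
V_A by voltage divider: V_A = 5.96 × 1.563/(18.7 + 1.563) = 0.4596 mV.
Branch current I = V_A/R_b = 0.4596/3.85 = 0.1194 µA.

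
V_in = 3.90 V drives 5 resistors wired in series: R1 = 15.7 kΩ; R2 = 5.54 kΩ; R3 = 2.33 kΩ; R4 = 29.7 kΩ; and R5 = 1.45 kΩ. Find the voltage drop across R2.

Series total: ΣR = 15.7 + 5.54 + 2.33 + 29.7 + 1.45 = 54.72 kΩ.
Voltage divider: V = V_in · (5.540 / 54.72) = 3.90 × 0.1012 = 0.3948 V.

V ≈ 0.395 V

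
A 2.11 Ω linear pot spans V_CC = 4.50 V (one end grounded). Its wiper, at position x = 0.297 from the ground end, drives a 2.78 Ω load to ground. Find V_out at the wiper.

V_out ≈ 1.15 V

Lower segment x·R_p = 0.6267 Ω; upper segment (1−x)·R_p = 1.483 Ω.
R_L loads the lower segment: effective lower R = 0.5114 Ω.
Then V_out = V_CC · 0.5114/(1.483 + 0.5114) = 1.154 V.
(Unloaded: V_out = x·V_CC = 1.34 V.)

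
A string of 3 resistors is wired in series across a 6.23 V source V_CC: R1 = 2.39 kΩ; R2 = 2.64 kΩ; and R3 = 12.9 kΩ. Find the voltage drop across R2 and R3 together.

V ≈ 5.40 V

ΣR = 2.39 + 2.64 + 12.9 = 17.93 kΩ.
R_{R2..R3} = 2.64 + 12.9 = 15.54 kΩ.
Voltage divider: V = V_CC · (15.54 / 17.93) = 6.23 × 0.8667 = 5.400 V.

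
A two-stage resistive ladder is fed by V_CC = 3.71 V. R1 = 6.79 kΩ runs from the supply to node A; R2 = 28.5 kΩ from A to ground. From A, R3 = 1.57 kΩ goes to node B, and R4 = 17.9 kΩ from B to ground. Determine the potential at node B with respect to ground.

V_B ≈ 2.15 V

The second stage (R3 + R4 = 19.47 kΩ) loads node A in parallel with R2.
R2 ‖ (R3+R4) = 11.57 kΩ.
V_A = 3.71 × 11.57/(6.79 + 11.57) = 2.338 V.
Stage 2 is unloaded, so V_B = V_A · R4/(R3+R4) = 2.338 × 17.9/19.47 = 2.149 V.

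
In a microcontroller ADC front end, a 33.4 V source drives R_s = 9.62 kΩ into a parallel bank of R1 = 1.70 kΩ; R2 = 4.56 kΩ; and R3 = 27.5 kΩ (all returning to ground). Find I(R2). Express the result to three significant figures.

Combine the parallel branches: R_p = (1/1.70 + 1/4.56 + 1/27.5)⁻¹ = 1.185 kΩ.
V_A = 33.4 × 1.185/10.80 = 3.663 V.
I(R2) = V_A / R2 = 3.663/4.56 = 0.8033 mA.
(Check via current divider: I_total = 3.091 mA; share G_k/ΣG = 0.2599 → same result.)

I ≈ 0.803 mA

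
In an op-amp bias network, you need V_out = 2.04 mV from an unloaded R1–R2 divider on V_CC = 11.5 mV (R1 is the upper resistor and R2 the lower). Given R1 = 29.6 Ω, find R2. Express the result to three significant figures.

R2 ≈ 6.38 Ω

V_out/V_CC = R2/(R1+R2) = 0.1774.
Rearranging, R2 = R1·k/(1−k) = 29.6 × 0.2156 = 6.383 Ω.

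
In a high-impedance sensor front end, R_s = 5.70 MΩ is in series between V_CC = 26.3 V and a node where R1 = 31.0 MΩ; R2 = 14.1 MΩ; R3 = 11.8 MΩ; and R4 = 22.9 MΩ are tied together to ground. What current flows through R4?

I ≈ 0.495 µA

Combine the parallel branches: R_p = (1/31.0 + 1/14.1 + 1/11.8 + 1/22.9)⁻¹ = 4.318 MΩ.
Node voltage V_A = V_CC · R_p/(R_s + R_p) = 26.3 × 0.4310 = 11.34 V.
Branch current I = V_A/R4 = 11.34/22.9 = 0.4950 µA.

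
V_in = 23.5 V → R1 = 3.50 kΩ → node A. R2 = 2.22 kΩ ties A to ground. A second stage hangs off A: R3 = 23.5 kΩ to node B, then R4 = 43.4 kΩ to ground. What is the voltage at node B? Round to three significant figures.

V_B ≈ 5.80 V

The second stage (R3 + R4 = 66.90 kΩ) loads node A in parallel with R2.
Effective lower resistance at A: R2 ‖ 66.90 = 2.149 kΩ.
First divider: V_A = V_in · 2.149/(3.50 + 2.149) = 8.939 V.
Then the unloaded second divider: V_B = V_A × R4/(R3+R4) = 8.939 × 0.6487 = 5.799 V.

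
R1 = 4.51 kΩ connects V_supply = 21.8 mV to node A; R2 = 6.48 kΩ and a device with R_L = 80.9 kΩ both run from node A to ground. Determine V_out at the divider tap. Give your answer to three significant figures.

The load sits in parallel with R2, giving an effective lower resistance R2' = R2·R_L/(R2+R_L) = 5.999 kΩ.
Voltage divider with the loaded lower leg: V_out = 21.8 × 5.999/(4.51 + 5.999) = 21.8 × 0.5709 = 12.44 mV.

V_out ≈ 12.4 mV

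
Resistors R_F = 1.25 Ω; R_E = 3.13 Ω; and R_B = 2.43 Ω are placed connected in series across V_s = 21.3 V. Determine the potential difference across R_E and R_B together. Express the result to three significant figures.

Total series resistance ΣR = 1.25 + 3.13 + 2.43 = 6.810 Ω.
R_{R_E..R_B} = 3.13 + 2.43 = 5.560 Ω.
V = V_s · R/ΣR = 21.3 × 0.8164 = 17.39 V.

V ≈ 17.4 V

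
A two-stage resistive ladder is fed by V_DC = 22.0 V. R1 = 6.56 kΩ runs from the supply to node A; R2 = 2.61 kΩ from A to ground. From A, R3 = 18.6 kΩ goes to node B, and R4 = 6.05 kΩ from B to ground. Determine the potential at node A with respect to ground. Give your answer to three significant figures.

Node A sees R2 in parallel with the series input of stage 2, R3 + R4 = 24.65 kΩ.
Effective lower resistance at A: R2 ‖ 24.65 = 2.360 kΩ.
First divider: V_A = V_DC · 2.360/(6.56 + 2.360) = 5.821 V.

V_A ≈ 5.82 V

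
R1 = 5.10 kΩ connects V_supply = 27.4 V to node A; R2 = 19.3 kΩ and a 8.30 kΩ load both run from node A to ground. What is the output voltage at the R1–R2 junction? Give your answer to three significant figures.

The load sits in parallel with R2, giving an effective lower resistance R2' = R2·R_L/(R2+R_L) = 5.804 kΩ.
Voltage divider with the loaded lower leg: V_out = 27.4 × 5.804/(5.10 + 5.804) = 27.4 × 0.5323 = 14.58 V.

V_out ≈ 14.6 V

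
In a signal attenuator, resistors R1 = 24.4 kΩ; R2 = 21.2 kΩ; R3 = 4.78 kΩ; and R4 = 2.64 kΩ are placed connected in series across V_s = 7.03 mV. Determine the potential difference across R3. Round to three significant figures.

V ≈ 0.634 mV

Total series resistance ΣR = 24.4 + 21.2 + 4.78 + 2.64 = 53.02 kΩ.
V = V_s · R/ΣR = 7.03 × 0.09015 = 0.6338 mV.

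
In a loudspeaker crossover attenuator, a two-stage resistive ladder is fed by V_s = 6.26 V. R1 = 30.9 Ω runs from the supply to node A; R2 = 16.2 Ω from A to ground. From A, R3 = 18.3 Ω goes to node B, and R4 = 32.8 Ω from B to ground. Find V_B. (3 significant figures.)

The second stage (R3 + R4 = 51.10 Ω) loads node A in parallel with R2.
Effective lower resistance at A: R2 ‖ 51.10 = 12.30 Ω.
So V_A = 6.26 × 0.2847 = 1.782 V.
Then the unloaded second divider: V_B = V_A × R4/(R3+R4) = 1.782 × 0.6419 = 1.144 V.

V_B ≈ 1.14 V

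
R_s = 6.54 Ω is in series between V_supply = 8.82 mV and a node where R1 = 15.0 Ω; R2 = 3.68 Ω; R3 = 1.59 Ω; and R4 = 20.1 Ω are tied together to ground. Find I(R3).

Parallel bank: R_p = 1/(1/15.0 + 1/3.68 + 1/1.59 + 1/20.1) = 0.9832 Ω.
V_A = 8.82 × 0.9832/7.523 = 1.153 mV.
I(R3) = V_A / R3 = 1.153/1.59 = 0.7250 mA.

I ≈ 0.725 mA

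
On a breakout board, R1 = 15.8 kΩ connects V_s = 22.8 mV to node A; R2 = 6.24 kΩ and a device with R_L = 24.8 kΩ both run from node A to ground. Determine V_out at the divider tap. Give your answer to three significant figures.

V_out ≈ 5.47 mV

The load sits in parallel with R2, giving an effective lower resistance R2' = R2·R_L/(R2+R_L) = 4.986 kΩ.
Then V_out = V_s · R2'/(R1 + R2') = 22.8 × 4.986/20.79 = 5.469 mV.
(Unloaded it would be 6.46 mV; the load pulls it down.)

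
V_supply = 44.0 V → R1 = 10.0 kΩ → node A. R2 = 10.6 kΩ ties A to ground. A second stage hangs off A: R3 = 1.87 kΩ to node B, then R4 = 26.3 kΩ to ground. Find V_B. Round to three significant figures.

V_B ≈ 17.9 V

Looking into the second stage from A: R3 + R4 = 28.17 kΩ appears in parallel with R2.
Effective lower resistance at A: R2 ‖ 28.17 = 7.702 kΩ.
So V_A = 44.0 × 0.4351 = 19.14 V.
Then the unloaded second divider: V_B = V_A × R4/(R3+R4) = 19.14 × 0.9336 = 17.87 V.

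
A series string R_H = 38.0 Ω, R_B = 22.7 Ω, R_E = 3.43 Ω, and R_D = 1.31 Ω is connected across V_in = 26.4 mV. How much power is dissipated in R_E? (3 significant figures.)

P ≈ 0.558 µW

ΣR = 65.44 Ω → I = 26.4/65.44 = 0.4034 mA.
P = I²R = 0.1628 × 3.43 = 0.5582 µW.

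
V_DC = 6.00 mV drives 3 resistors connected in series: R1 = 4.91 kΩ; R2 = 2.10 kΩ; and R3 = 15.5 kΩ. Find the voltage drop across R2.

Total series resistance ΣR = 4.91 + 2.10 + 15.5 = 22.51 kΩ.
By the voltage-divider rule, V = 6.00 × 2.100/22.51 = 0.5598 mV.

V ≈ 0.560 mV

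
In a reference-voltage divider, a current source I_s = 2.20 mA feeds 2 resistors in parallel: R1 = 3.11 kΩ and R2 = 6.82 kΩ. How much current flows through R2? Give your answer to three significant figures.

Two-branch current divider: I_k = I_s · R_other/(R_1 + R_2).
So I = 2.20 × 3.11/9.930 = 0.6890 mA.

I ≈ 0.689 mA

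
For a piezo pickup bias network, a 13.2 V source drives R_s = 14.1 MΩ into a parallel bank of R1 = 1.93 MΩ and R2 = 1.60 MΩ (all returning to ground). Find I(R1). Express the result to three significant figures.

I ≈ 0.400 µA

Combine the parallel branches: R_p = (1/1.93 + 1/1.60)⁻¹ = 0.8748 MΩ.
Node voltage V_A = V_in · R_p/(R_s + R_p) = 13.2 × 0.05842 = 0.7711 V.
Branch current I = V_A/R1 = 0.7711/1.93 = 0.3995 µA.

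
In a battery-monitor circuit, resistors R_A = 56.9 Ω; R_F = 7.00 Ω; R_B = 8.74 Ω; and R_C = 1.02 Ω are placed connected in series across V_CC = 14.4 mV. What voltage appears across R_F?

V ≈ 1.37 mV

ΣR = 56.9 + 7.00 + 8.74 + 1.02 = 73.66 Ω.
By the voltage-divider rule, V = 14.4 × 7.000/73.66 = 1.368 mV.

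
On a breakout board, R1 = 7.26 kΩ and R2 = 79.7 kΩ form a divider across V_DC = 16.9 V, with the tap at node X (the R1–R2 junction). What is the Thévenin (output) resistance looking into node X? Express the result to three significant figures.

With V_DC suppressed (replaced by a short), R_th = R1 ‖ R2 = (7.260 × 79.7)/(7.260 + 79.7) = 6.654 kΩ.

R_th ≈ 6.65 kΩ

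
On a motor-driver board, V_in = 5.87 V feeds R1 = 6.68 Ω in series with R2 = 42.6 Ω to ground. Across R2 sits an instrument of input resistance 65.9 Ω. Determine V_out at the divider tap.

V_out ≈ 4.67 V

R2 ‖ R_L = (42.6 × 65.9)/(42.6 + 65.9) = 25.87 Ω.
Then V_out = V_in · R2'/(R1 + R2') = 5.87 × 25.87/32.55 = 4.665 V.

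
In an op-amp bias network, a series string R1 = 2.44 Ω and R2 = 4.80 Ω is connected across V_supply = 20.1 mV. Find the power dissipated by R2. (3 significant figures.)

P ≈ 37.0 µW

Series current I = V_supply/ΣR = 20.1/7.240 = 2.776 mA.
P(R2) = I²·R2 = (2.776)² × 4.80 = 37.00 µW.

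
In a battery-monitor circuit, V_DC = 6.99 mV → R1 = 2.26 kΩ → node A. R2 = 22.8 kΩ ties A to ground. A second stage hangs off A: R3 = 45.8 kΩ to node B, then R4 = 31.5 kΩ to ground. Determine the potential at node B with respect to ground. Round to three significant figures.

Node A sees R2 in parallel with the series input of stage 2, R3 + R4 = 77.30 kΩ.
R2 ‖ (R3+R4) = 17.61 kΩ.
So V_A = 6.99 × 0.8862 = 6.195 mV.
Stage 2 is unloaded, so V_B = V_A · R4/(R3+R4) = 6.195 × 31.5/77.30 = 2.524 mV.

V_B ≈ 2.52 mV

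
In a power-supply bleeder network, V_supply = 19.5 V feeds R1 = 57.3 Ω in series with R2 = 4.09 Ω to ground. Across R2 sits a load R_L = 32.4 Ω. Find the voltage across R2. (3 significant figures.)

V_out ≈ 1.16 V

The load sits in parallel with R2, giving an effective lower resistance R2' = R2·R_L/(R2+R_L) = 3.632 Ω.
Voltage divider with the loaded lower leg: V_out = 19.5 × 3.632/(57.3 + 3.632) = 19.5 × 0.05960 = 1.162 V.
(Unloaded it would be 1.30 V; the load pulls it down.)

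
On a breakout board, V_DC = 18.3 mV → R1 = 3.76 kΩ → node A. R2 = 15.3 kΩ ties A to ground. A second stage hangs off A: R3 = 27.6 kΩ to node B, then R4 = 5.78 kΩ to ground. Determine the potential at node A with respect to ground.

V_A ≈ 13.5 mV

Node A sees R2 in parallel with the series input of stage 2, R3 + R4 = 33.38 kΩ.
Effective lower resistance at A: R2 ‖ 33.38 = 10.49 kΩ.
V_A = 18.3 × 10.49/(3.76 + 10.49) = 13.47 mV.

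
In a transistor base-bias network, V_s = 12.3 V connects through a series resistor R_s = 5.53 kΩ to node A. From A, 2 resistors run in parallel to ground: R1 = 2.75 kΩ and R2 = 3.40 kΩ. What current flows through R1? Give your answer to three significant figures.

I ≈ 0.964 mA

Equivalent of the parallel group: R_p = 1.520 kΩ.
Node voltage V_A = V_s · R_p/(R_s + R_p) = 12.3 × 0.2156 = 2.652 V.
I(R1) = V_A / R1 = 2.652/2.75 = 0.9645 mA.
(Equivalently: I_total = 1.745 mA, then current-divider fraction G_k/ΣG = 0.5528.)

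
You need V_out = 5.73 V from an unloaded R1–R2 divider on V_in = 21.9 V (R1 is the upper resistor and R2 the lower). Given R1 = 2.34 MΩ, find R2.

Required fraction k = V_out/V_in = 0.2616.
So R2 = R1 · V_out/(V_in − V_out) = 2.34 × 5.73/(21.9 − 5.73) = 2.34 × 0.3544 = 0.8292 MΩ.

R2 ≈ 0.829 MΩ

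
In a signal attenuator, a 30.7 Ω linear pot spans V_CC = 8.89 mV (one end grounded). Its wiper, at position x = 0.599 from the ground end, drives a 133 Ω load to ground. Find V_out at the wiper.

V_out ≈ 5.05 mV

Split the track: R_lower = x·R_p = 18.39 Ω, R_upper = (1−x)·R_p = 12.31 Ω.
Lower segment in parallel with the load: 18.39 ‖ 133 = 16.16 Ω.
V_out = 8.89 × 16.16/(12.31 + 16.16) = 5.045 mV.
(Unloaded: V_out = x·V_CC = 5.33 mV.)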